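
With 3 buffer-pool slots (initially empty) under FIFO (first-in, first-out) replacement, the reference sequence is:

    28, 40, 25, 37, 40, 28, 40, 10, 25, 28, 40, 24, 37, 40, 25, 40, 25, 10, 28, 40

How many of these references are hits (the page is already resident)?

28 → fault, frames (28)
40 → fault, frames (28 40)
25 → fault, frames (28 40 25)
37 → fault, evict 28, frames (40 25 37)
40 → hit
28 → fault, evict 40, frames (25 37 28)
40 → fault, evict 25, frames (37 28 40)
10 → fault, evict 37, frames (28 40 10)
25 → fault, evict 28, frames (40 10 25)
28 → fault, evict 40, frames (10 25 28)
40 → fault, evict 10, frames (25 28 40)
24 → fault, evict 25, frames (28 40 24)
37 → fault, evict 28, frames (40 24 37)
40 → hit
25 → fault, evict 40, frames (24 37 25)
40 → fault, evict 24, frames (37 25 40)
25 → hit
10 → fault, evict 37, frames (25 40 10)
28 → fault, evict 25, frames (40 10 28)
40 → hit
Hits: 4.

4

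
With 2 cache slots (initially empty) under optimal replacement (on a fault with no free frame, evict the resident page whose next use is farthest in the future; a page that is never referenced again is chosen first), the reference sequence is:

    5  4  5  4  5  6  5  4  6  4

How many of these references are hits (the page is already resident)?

6

5 -> fault, frames (5)
4 -> fault, frames (5 4)
5 -> hit
4 -> hit
5 -> hit
6 -> fault, evict 4, frames (5 6)
5 -> hit
4 -> fault, evict 5, frames (6 4)
6 -> hit
4 -> hit
Hits: 6.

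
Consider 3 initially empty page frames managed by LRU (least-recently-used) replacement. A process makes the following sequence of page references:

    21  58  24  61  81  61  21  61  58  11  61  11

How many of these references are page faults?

21: fault, frames [21]
58: fault, frames [21, 58]
24: fault, frames [21, 58, 24]
61: fault, evict 21, frames [58, 24, 61]
81: fault, evict 58, frames [24, 61, 81]
61: hit
21: fault, evict 24, frames [81, 61, 21]
61: hit
58: fault, evict 81, frames [21, 61, 58]
11: fault, evict 21, frames [61, 58, 11]
61: hit
11: hit
Page faults: 8.

8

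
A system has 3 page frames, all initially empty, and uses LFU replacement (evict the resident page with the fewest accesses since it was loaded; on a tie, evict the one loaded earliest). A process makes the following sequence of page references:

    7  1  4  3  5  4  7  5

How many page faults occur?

7 -> fault, frames (7)
1 -> fault, frames (7 1)
4 -> fault, frames (7 1 4)
3 -> fault, evict 7, frames (1 4 3)
5 -> fault, evict 1, frames (4 3 5)
4 -> hit
7 -> fault, evict 3, frames (4 5 7)
5 -> hit
Page faults: 6.

6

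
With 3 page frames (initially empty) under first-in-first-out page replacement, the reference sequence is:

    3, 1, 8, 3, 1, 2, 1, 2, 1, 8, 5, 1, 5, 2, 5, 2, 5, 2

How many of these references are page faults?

6

3 -> miss, frames [3]
1 -> miss, frames [3, 1]
8 -> miss, frames [3, 1, 8]
3 -> hit
1 -> hit
2 -> miss, evict 3, frames [1, 8, 2]
1 -> hit
2 -> hit
1 -> hit
8 -> hit
5 -> miss, evict 1, frames [8, 2, 5]
1 -> miss, evict 8, frames [2, 5, 1]
5 -> hit
2 -> hit
5 -> hit
2 -> hit
5 -> hit
2 -> hit
Page faults: 6.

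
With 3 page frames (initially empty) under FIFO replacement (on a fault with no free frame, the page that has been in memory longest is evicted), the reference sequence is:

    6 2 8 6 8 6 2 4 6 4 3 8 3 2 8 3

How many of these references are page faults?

6 → miss, frames (6)
2 → miss, frames (6 2)
8 → miss, frames (6 2 8)
6 → hit
8 → hit
6 → hit
2 → hit
4 → miss, evict 6, frames (2 8 4)
6 → miss, evict 2, frames (8 4 6)
4 → hit
3 → miss, evict 8, frames (4 6 3)
8 → miss, evict 4, frames (6 3 8)
3 → hit
2 → miss, evict 6, frames (3 8 2)
8 → hit
3 → hit
Page faults: 8.

8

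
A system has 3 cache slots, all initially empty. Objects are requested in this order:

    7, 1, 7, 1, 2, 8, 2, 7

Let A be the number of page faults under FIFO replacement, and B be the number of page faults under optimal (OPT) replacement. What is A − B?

Under FIFO: F F . . F F . F → 5 faults.
Under OPT: F F . . F F . . → 4 faults.
A − B = 5 − 4 = 1.

1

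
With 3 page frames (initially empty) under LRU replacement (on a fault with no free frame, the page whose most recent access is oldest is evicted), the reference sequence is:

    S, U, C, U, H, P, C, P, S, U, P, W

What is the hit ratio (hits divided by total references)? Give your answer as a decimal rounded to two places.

S: miss, frames (S)
U: miss, frames (S U)
C: miss, frames (S U C)
U: hit
H: miss, evict S, frames (C U H)
P: miss, evict C, frames (U H P)
C: miss, evict U, frames (H P C)
P: hit
S: miss, evict H, frames (C P S)
U: miss, evict C, frames (P S U)
P: hit
W: miss, evict S, frames (U P W)
Hits: 3 of 12 references → 3/12 = 0.2500.

0.25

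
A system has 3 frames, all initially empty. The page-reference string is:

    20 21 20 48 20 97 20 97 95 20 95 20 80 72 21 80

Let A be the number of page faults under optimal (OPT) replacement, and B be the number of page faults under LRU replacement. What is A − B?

-1

Under OPT: F F . F . F . . F . . . F F . . → 7 faults.
Under LRU: F F . F . F . . F . . . F F F . → 8 faults.
A − B = 7 − 8 = -1.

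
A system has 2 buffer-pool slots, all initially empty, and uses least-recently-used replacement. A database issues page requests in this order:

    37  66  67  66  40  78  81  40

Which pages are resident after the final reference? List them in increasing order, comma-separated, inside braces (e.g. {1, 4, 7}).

{40, 81}

37 -> miss, frames (37)
66 -> miss, frames (37 66)
67 -> miss, evict 37, frames (66 67)
66 -> hit
40 -> miss, evict 67, frames (66 40)
78 -> miss, evict 66, frames (40 78)
81 -> miss, evict 40, frames (78 81)
40 -> miss, evict 78, frames (81 40)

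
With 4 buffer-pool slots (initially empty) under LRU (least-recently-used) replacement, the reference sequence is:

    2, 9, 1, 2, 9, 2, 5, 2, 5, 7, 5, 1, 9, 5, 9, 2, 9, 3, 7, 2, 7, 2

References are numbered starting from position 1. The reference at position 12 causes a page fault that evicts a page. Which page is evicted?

9

pos 1: 2 → miss, frames {2}
pos 2: 9 → miss, frames {2,9}
pos 3: 1 → miss, frames {2,9,1}
pos 4: 2 → hit
pos 5: 9 → hit
pos 6: 2 → hit
pos 7: 5 → miss, frames {1,9,2,5}
pos 8: 2 → hit
pos 9: 5 → hit
pos 10: 7 → miss, evict 1, frames {9,2,5,7}
pos 11: 5 → hit
pos 12: 1 → miss, evict 9, frames {2,7,5,1}
At position 12, page 9 is evicted.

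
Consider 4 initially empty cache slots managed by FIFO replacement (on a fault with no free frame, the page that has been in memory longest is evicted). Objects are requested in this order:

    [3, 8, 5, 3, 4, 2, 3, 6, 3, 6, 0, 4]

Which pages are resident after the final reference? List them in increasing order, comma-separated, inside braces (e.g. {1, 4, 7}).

{0, 3, 4, 6}

3 → fault, frames {3}
8 → fault, frames {3,8}
5 → fault, frames {3,8,5}
3 → hit
4 → fault, frames {3,8,5,4}
2 → fault, evict 3, frames {8,5,4,2}
3 → fault, evict 8, frames {5,4,2,3}
6 → fault, evict 5, frames {4,2,3,6}
3 → hit
6 → hit
0 → fault, evict 4, frames {2,3,6,0}
4 → fault, evict 2, frames {3,6,0,4}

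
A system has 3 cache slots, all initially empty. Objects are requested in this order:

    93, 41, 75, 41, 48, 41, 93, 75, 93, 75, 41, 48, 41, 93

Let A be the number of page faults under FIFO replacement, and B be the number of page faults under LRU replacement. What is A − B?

-2

Under FIFO: F F F . F . F . . . F . . . → 6 faults.
Under LRU: F F F . F . F F . . . F . F → 8 faults.
A − B = 6 − 8 = -2.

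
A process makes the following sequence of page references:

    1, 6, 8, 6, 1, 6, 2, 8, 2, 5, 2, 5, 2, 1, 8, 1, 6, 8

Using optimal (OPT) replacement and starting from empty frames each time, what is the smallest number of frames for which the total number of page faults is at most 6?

f=1: 18 faults
f=2: 10 faults
f=3: 7 faults
f=4: 6 faults
f=5: 5 faults
Smallest f with faults ≤ 6 is 4.

4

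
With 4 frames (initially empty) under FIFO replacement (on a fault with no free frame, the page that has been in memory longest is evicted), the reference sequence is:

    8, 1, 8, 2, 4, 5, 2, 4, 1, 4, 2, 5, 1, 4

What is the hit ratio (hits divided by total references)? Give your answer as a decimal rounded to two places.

8 → miss, frames [8]
1 → miss, frames [8, 1]
8 → hit
2 → miss, frames [8, 1, 2]
4 → miss, frames [8, 1, 2, 4]
5 → miss, evict 8, frames [1, 2, 4, 5]
2 → hit
4 → hit
1 → hit
4 → hit
2 → hit
5 → hit
1 → hit
4 → hit
Hits: 9 of 14 references → 9/14 = 0.6429.

0.64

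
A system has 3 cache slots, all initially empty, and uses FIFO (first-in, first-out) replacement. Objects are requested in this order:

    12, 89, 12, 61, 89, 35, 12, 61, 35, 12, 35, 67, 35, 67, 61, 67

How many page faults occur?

12: miss, frames (12)
89: miss, frames (12 89)
12: hit
61: miss, frames (12 89 61)
89: hit
35: miss, evict 12, frames (89 61 35)
12: miss, evict 89, frames (61 35 12)
61: hit
35: hit
12: hit
35: hit
67: miss, evict 61, frames (35 12 67)
35: hit
67: hit
61: miss, evict 35, frames (12 67 61)
67: hit
Page faults: 7.

7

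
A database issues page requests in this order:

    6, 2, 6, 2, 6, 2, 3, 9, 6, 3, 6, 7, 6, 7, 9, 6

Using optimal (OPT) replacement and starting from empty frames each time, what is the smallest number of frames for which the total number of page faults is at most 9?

2

f=1: 16 faults
f=2: 7 faults
f=3: 5 faults
f=4: 5 faults
f=5: 5 faults
Smallest f with faults ≤ 9 is 2.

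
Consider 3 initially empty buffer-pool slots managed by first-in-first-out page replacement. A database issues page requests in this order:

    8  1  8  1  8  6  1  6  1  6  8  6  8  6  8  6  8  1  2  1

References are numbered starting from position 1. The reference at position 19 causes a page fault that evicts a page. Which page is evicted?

8

pos 1: 8 -> fault, frames {8}
pos 2: 1 -> fault, frames {8,1}
pos 3: 8 -> hit
pos 4: 1 -> hit
pos 5: 8 -> hit
pos 6: 6 -> fault, frames {8,1,6}
pos 7: 1 -> hit
pos 8: 6 -> hit
pos 9: 1 -> hit
pos 10: 6 -> hit
pos 11: 8 -> hit
pos 12: 6 -> hit
pos 13: 8 -> hit
pos 14: 6 -> hit
pos 15: 8 -> hit
pos 16: 6 -> hit
pos 17: 8 -> hit
pos 18: 1 -> hit
pos 19: 2 -> fault, evict 8, frames {1,6,2}
At position 19, page 8 is evicted.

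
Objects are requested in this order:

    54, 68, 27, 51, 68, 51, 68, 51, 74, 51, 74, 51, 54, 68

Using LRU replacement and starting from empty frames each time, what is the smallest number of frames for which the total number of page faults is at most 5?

f=1: 14 faults
f=2: 8 faults
f=3: 7 faults
f=4: 6 faults
f=5: 5 faults
Smallest f with faults ≤ 5 is 5.

5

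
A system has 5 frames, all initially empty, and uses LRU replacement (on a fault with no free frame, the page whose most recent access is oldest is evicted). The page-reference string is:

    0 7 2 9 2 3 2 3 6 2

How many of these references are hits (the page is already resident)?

0 -> fault, frames {0}
7 -> fault, frames {0,7}
2 -> fault, frames {0,7,2}
9 -> fault, frames {0,7,2,9}
2 -> hit
3 -> fault, frames {0,7,9,2,3}
2 -> hit
3 -> hit
6 -> fault, evict 0, frames {7,9,2,3,6}
2 -> hit
Hits: 4.

4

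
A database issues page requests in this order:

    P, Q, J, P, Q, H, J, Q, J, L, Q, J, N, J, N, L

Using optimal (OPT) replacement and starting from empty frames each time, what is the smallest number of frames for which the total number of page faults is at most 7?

3

f=1: 16 faults
f=2: 10 faults
f=3: 6 faults
f=4: 6 faults
f=5: 6 faults
f=6: 6 faults
Smallest f with faults ≤ 7 is 3.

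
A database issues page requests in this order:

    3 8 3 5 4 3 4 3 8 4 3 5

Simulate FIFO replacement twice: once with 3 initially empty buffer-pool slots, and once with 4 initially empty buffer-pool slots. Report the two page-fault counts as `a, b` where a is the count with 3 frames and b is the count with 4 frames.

7, 4

3 frames: F F . F F F . . F . . F → 7 faults.
4 frames: F F . F F . . . . . . . → 4 faults.
4 < 7: adding a frame reduced faults, as is typical.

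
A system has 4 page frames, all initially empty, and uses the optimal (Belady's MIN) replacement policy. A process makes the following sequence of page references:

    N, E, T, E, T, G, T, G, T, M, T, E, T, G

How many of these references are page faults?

N -> fault, frames (N)
E -> fault, frames (N E)
T -> fault, frames (N E T)
E -> hit
T -> hit
G -> fault, frames (N E T G)
T -> hit
G -> hit
T -> hit
M -> fault, evict N, frames (E T G M)
T -> hit
E -> hit
T -> hit
G -> hit
Page faults: 5.

5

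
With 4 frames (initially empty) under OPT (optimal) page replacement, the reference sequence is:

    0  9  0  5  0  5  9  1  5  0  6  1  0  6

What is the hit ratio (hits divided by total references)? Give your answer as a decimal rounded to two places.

0: fault, frames {0}
9: fault, frames {0,9}
0: hit
5: fault, frames {0,9,5}
0: hit
5: hit
9: hit
1: fault, frames {0,9,5,1}
5: hit
0: hit
6: fault, evict 5, frames {0,9,1,6}
1: hit
0: hit
6: hit
Hits: 9 of 14 references → 9/14 = 0.6429.

0.64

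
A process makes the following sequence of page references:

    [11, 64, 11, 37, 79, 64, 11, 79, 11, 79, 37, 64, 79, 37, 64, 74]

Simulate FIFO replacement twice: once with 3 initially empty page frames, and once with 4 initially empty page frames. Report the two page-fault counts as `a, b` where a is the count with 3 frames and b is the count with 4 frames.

3 frames: F F . F F . F . . . . F . F . F → 8 faults.
4 frames: F F . F F . . . . . . . . . . F → 5 faults.
5 < 8: adding a frame reduced faults, as is typical.

8, 5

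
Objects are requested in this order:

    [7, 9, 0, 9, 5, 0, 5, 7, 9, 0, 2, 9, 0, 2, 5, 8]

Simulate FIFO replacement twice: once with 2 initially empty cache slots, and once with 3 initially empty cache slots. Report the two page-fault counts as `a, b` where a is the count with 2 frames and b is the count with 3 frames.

2 frames: F F F . F . . F F F F F F F F F → 13 faults.
3 frames: F F F . F . . F F F F . . . F F → 10 faults.
10 < 13: adding a frame reduced faults, as is typical.

13, 10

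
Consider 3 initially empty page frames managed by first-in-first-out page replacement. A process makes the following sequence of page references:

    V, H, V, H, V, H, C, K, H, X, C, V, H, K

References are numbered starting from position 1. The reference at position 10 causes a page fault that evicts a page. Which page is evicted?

H

pos 1: V → fault, frames (V)
pos 2: H → fault, frames (V H)
pos 3: V → hit
pos 4: H → hit
pos 5: V → hit
pos 6: H → hit
pos 7: C → fault, frames (V H C)
pos 8: K → fault, evict V, frames (H C K)
pos 9: H → hit
pos 10: X → fault, evict H, frames (C K X)
At position 10, page H is evicted.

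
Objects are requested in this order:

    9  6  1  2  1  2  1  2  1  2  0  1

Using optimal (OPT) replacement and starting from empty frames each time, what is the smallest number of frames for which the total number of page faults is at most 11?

2

f=1: 12 faults
f=2: 5 faults
f=3: 5 faults
f=4: 5 faults
f=5: 5 faults
Smallest f with faults ≤ 11 is 2.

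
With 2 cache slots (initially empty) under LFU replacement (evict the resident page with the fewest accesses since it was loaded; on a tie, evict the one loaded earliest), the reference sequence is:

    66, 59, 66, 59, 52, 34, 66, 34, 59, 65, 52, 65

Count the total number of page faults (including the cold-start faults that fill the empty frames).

66 → fault, frames (66)
59 → fault, frames (66 59)
66 → hit
59 → hit
52 → fault, evict 66, frames (59 52)
34 → fault, evict 52, frames (59 34)
66 → fault, evict 34, frames (59 66)
34 → fault, evict 66, frames (59 34)
59 → hit
65 → fault, evict 34, frames (59 65)
52 → fault, evict 65, frames (59 52)
65 → fault, evict 52, frames (59 65)
Page faults: 9.

9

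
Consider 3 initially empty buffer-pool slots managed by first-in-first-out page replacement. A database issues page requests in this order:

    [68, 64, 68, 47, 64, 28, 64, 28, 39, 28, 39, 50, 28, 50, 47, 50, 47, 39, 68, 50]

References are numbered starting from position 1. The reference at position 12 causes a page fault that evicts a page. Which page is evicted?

pos 1: 68: fault, frames (68)
pos 2: 64: fault, frames (68 64)
pos 3: 68: hit
pos 4: 47: fault, frames (68 64 47)
pos 5: 64: hit
pos 6: 28: fault, evict 68, frames (64 47 28)
pos 7: 64: hit
pos 8: 28: hit
pos 9: 39: fault, evict 64, frames (47 28 39)
pos 10: 28: hit
pos 11: 39: hit
pos 12: 50: fault, evict 47, frames (28 39 50)
At position 12, page 47 is evicted.

47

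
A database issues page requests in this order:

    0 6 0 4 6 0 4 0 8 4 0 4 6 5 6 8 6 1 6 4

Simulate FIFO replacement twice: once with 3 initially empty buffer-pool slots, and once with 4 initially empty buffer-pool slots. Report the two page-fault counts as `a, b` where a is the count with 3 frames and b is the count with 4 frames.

3 frames: F F . F . . . . F . F . F F . F . F F F → 11 faults.
4 frames: F F . F . . . . F . . . . F . . . F F F → 8 faults.
8 < 11: adding a frame reduced faults, as is typical.

11, 8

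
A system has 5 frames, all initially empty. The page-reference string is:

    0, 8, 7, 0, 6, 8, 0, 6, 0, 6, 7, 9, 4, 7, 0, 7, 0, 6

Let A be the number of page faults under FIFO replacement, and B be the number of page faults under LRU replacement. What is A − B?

Under FIFO: F F F . F . . . . . . F F . F . . . → 7 faults.
Under LRU: F F F . F . . . . . . F F . . . . . → 6 faults.
A − B = 7 − 6 = 1.

1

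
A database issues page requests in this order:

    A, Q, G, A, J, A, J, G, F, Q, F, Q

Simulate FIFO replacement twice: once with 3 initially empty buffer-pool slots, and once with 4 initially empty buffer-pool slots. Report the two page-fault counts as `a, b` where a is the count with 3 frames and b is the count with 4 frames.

3 frames: F F F . F F . . F F . . → 7 faults.
4 frames: F F F . F . . . F . . . → 5 faults.
5 < 7: adding a frame reduced faults, as is typical.

7, 5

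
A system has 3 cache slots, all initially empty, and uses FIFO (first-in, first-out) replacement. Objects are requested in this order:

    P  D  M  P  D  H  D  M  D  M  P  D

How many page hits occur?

P -> miss, frames {P}
D -> miss, frames {P,D}
M -> miss, frames {P,D,M}
P -> hit
D -> hit
H -> miss, evict P, frames {D,M,H}
D -> hit
M -> hit
D -> hit
M -> hit
P -> miss, evict D, frames {M,H,P}
D -> miss, evict M, frames {H,P,D}
Hits: 6.

6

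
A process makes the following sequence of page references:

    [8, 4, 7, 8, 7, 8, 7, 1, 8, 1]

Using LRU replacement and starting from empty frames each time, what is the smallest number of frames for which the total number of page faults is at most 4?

3

f=1: 10 faults
f=2: 6 faults
f=3: 4 faults
f=4: 4 faults
Smallest f with faults ≤ 4 is 3.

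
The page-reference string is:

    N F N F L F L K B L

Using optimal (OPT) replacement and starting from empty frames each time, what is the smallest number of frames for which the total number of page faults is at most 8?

2

f=1: 10 faults
f=2: 5 faults
f=3: 5 faults
f=4: 5 faults
f=5: 5 faults
Smallest f with faults ≤ 8 is 2.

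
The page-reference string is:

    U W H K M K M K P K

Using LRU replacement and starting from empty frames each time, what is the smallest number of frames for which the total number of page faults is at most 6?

2

f=1: 10 faults
f=2: 6 faults
f=3: 6 faults
f=4: 6 faults
f=5: 6 faults
f=6: 6 faults
Smallest f with faults ≤ 6 is 2.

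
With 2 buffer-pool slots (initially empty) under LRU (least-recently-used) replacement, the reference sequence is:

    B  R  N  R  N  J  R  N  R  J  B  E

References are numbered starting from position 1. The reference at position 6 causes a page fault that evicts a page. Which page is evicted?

R

pos 1: B → fault, frames {B}
pos 2: R → fault, frames {B,R}
pos 3: N → fault, evict B, frames {R,N}
pos 4: R → hit
pos 5: N → hit
pos 6: J → fault, evict R, frames {N,J}
At position 6, page R is evicted.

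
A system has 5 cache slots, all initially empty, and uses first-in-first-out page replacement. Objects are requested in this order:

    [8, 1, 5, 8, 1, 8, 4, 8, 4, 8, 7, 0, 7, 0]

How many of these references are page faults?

6

8 -> miss, frames [8]
1 -> miss, frames [8, 1]
5 -> miss, frames [8, 1, 5]
8 -> hit
1 -> hit
8 -> hit
4 -> miss, frames [8, 1, 5, 4]
8 -> hit
4 -> hit
8 -> hit
7 -> miss, frames [8, 1, 5, 4, 7]
0 -> miss, evict 8, frames [1, 5, 4, 7, 0]
7 -> hit
0 -> hit
Page faults: 6.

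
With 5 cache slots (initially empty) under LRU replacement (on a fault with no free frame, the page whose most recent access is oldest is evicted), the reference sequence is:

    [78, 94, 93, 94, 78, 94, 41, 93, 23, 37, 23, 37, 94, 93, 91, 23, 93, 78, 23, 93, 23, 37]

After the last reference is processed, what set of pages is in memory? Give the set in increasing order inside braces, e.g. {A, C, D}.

{23, 37, 78, 91, 93}

78 -> fault, frames [78]
94 -> fault, frames [78, 94]
93 -> fault, frames [78, 94, 93]
94 -> hit
78 -> hit
94 -> hit
41 -> fault, frames [93, 78, 94, 41]
93 -> hit
23 -> fault, frames [78, 94, 41, 93, 23]
37 -> fault, evict 78, frames [94, 41, 93, 23, 37]
23 -> hit
37 -> hit
94 -> hit
93 -> hit
91 -> fault, evict 41, frames [23, 37, 94, 93, 91]
23 -> hit
93 -> hit
78 -> fault, evict 37, frames [94, 91, 23, 93, 78]
23 -> hit
93 -> hit
23 -> hit
37 -> fault, evict 94, frames [91, 78, 93, 23, 37]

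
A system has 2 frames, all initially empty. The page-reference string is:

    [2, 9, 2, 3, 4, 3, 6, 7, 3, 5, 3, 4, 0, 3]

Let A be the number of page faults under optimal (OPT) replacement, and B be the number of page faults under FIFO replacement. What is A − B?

-2

Under OPT: F F . F F . F F . F . F F . → 9 faults.
Under FIFO: F F . F F . F F F F . F F F → 11 faults.
A − B = 9 − 11 = -2.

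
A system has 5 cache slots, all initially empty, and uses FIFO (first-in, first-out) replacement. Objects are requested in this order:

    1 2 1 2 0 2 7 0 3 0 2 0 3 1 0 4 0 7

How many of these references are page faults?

1: fault, frames [1]
2: fault, frames [1, 2]
1: hit
2: hit
0: fault, frames [1, 2, 0]
2: hit
7: fault, frames [1, 2, 0, 7]
0: hit
3: fault, frames [1, 2, 0, 7, 3]
0: hit
2: hit
0: hit
3: hit
1: hit
0: hit
4: fault, evict 1, frames [2, 0, 7, 3, 4]
0: hit
7: hit
Page faults: 6.

6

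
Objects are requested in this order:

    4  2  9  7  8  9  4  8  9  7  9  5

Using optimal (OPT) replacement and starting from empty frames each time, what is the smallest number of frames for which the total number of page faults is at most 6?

f=1: 12 faults
f=2: 9 faults
f=3: 7 faults
f=4: 6 faults
f=5: 6 faults
f=6: 6 faults
Smallest f with faults ≤ 6 is 4.

4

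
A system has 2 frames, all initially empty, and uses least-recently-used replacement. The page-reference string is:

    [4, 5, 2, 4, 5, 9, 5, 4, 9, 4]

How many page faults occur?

4 → fault, frames {4}
5 → fault, frames {4,5}
2 → fault, evict 4, frames {5,2}
4 → fault, evict 5, frames {2,4}
5 → fault, evict 2, frames {4,5}
9 → fault, evict 4, frames {5,9}
5 → hit
4 → fault, evict 9, frames {5,4}
9 → fault, evict 5, frames {4,9}
4 → hit
Page faults: 8.

8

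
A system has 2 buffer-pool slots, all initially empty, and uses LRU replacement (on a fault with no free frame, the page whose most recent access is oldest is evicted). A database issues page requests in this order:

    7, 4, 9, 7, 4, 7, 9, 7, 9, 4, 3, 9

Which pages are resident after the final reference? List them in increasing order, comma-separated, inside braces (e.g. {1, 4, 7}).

{3, 9}

7: miss, frames (7)
4: miss, frames (7 4)
9: miss, evict 7, frames (4 9)
7: miss, evict 4, frames (9 7)
4: miss, evict 9, frames (7 4)
7: hit
9: miss, evict 4, frames (7 9)
7: hit
9: hit
4: miss, evict 7, frames (9 4)
3: miss, evict 9, frames (4 3)
9: miss, evict 4, frames (3 9)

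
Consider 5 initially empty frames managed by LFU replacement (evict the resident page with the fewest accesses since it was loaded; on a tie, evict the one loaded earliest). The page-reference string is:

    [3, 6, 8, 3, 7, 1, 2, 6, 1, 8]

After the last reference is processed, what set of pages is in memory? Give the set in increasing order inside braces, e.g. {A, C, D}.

{1, 2, 3, 6, 8}

3: miss, frames (3)
6: miss, frames (3 6)
8: miss, frames (3 6 8)
3: hit
7: miss, frames (3 6 8 7)
1: miss, frames (3 6 8 7 1)
2: miss, evict 6, frames (3 8 7 1 2)
6: miss, evict 8, frames (3 7 1 2 6)
1: hit
8: miss, evict 7, frames (3 1 2 6 8)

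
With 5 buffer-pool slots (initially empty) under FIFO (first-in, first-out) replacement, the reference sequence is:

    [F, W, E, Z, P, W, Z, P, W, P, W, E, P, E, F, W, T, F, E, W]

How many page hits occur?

F → fault, frames [F]
W → fault, frames [F, W]
E → fault, frames [F, W, E]
Z → fault, frames [F, W, E, Z]
P → fault, frames [F, W, E, Z, P]
W → hit
Z → hit
P → hit
W → hit
P → hit
W → hit
E → hit
P → hit
E → hit
F → hit
W → hit
T → fault, evict F, frames [W, E, Z, P, T]
F → fault, evict W, frames [E, Z, P, T, F]
E → hit
W → fault, evict E, frames [Z, P, T, F, W]
Hits: 12.

12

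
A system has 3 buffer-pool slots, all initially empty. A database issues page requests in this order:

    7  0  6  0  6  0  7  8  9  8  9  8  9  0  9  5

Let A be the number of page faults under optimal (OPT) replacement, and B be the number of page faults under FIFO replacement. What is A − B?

-1

Under OPT: F F F . . . . F F . . . . . . F → 6 faults.
Under FIFO: F F F . . . . F F . . . . F . F → 7 faults.
A − B = 6 − 7 = -1.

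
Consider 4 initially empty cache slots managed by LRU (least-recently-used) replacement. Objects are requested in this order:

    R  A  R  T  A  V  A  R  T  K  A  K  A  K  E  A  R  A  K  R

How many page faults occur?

7

R → fault, frames [R]
A → fault, frames [R, A]
R → hit
T → fault, frames [A, R, T]
A → hit
V → fault, frames [R, T, A, V]
A → hit
R → hit
T → hit
K → fault, evict V, frames [A, R, T, K]
A → hit
K → hit
A → hit
K → hit
E → fault, evict R, frames [T, A, K, E]
A → hit
R → fault, evict T, frames [K, E, A, R]
A → hit
K → hit
R → hit
Page faults: 7.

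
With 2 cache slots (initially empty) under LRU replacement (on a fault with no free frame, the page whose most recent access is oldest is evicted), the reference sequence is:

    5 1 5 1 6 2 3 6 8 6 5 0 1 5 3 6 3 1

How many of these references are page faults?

14

5 -> fault, frames {5}
1 -> fault, frames {5,1}
5 -> hit
1 -> hit
6 -> fault, evict 5, frames {1,6}
2 -> fault, evict 1, frames {6,2}
3 -> fault, evict 6, frames {2,3}
6 -> fault, evict 2, frames {3,6}
8 -> fault, evict 3, frames {6,8}
6 -> hit
5 -> fault, evict 8, frames {6,5}
0 -> fault, evict 6, frames {5,0}
1 -> fault, evict 5, frames {0,1}
5 -> fault, evict 0, frames {1,5}
3 -> fault, evict 1, frames {5,3}
6 -> fault, evict 5, frames {3,6}
3 -> hit
1 -> fault, evict 6, frames {3,1}
Page faults: 14.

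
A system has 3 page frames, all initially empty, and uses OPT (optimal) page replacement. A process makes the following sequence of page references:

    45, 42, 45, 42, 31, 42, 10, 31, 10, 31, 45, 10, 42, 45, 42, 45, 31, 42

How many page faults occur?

45 -> fault, frames (45)
42 -> fault, frames (45 42)
45 -> hit
42 -> hit
31 -> fault, frames (45 42 31)
42 -> hit
10 -> fault, evict 42, frames (45 31 10)
31 -> hit
10 -> hit
31 -> hit
45 -> hit
10 -> hit
42 -> fault, evict 10, frames (45 31 42)
45 -> hit
42 -> hit
45 -> hit
31 -> hit
42 -> hit
Page faults: 5.

5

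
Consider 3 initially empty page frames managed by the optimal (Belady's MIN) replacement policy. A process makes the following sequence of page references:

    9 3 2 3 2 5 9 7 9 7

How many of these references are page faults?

5

9: miss, frames [9]
3: miss, frames [9, 3]
2: miss, frames [9, 3, 2]
3: hit
2: hit
5: miss, evict 2, frames [9, 3, 5]
9: hit
7: miss, evict 5, frames [9, 3, 7]
9: hit
7: hit
Page faults: 5.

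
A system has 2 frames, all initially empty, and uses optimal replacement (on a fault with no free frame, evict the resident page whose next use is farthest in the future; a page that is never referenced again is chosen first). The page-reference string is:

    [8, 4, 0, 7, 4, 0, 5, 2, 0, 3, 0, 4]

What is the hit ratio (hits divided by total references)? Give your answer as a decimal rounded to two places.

0.25

8: miss, frames {8}
4: miss, frames {8,4}
0: miss, evict 8, frames {4,0}
7: miss, evict 0, frames {4,7}
4: hit
0: miss, evict 7, frames {4,0}
5: miss, evict 4, frames {0,5}
2: miss, evict 5, frames {0,2}
0: hit
3: miss, evict 2, frames {0,3}
0: hit
4: miss, evict 3, frames {0,4}
Hits: 3 of 12 references → 3/12 = 0.2500.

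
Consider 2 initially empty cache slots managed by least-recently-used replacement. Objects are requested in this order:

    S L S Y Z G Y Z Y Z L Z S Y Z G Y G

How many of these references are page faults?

S → fault, frames [S]
L → fault, frames [S, L]
S → hit
Y → fault, evict L, frames [S, Y]
Z → fault, evict S, frames [Y, Z]
G → fault, evict Y, frames [Z, G]
Y → fault, evict Z, frames [G, Y]
Z → fault, evict G, frames [Y, Z]
Y → hit
Z → hit
L → fault, evict Y, frames [Z, L]
Z → hit
S → fault, evict L, frames [Z, S]
Y → fault, evict Z, frames [S, Y]
Z → fault, evict S, frames [Y, Z]
G → fault, evict Y, frames [Z, G]
Y → fault, evict Z, frames [G, Y]
G → hit
Page faults: 13.

13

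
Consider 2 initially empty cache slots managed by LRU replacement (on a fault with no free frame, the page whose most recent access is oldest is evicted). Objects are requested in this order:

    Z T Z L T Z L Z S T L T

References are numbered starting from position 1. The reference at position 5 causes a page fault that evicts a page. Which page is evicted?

Z

pos 1: Z -> miss, frames (Z)
pos 2: T -> miss, frames (Z T)
pos 3: Z -> hit
pos 4: L -> miss, evict T, frames (Z L)
pos 5: T -> miss, evict Z, frames (L T)
At position 5, page Z is evicted.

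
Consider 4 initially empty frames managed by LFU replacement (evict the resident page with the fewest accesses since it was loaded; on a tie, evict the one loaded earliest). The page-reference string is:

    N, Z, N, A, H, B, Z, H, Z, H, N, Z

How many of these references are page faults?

N → fault, frames [N]
Z → fault, frames [N, Z]
N → hit
A → fault, frames [N, Z, A]
H → fault, frames [N, Z, A, H]
B → fault, evict Z, frames [N, A, H, B]
Z → fault, evict A, frames [N, H, B, Z]
H → hit
Z → hit
H → hit
N → hit
Z → hit
Page faults: 6.

6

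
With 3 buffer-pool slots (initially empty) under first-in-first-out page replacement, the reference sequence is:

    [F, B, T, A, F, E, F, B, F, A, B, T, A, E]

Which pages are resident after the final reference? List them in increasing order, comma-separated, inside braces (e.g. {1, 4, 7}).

F → miss, frames [F]
B → miss, frames [F, B]
T → miss, frames [F, B, T]
A → miss, evict F, frames [B, T, A]
F → miss, evict B, frames [T, A, F]
E → miss, evict T, frames [A, F, E]
F → hit
B → miss, evict A, frames [F, E, B]
F → hit
A → miss, evict F, frames [E, B, A]
B → hit
T → miss, evict E, frames [B, A, T]
A → hit
E → miss, evict B, frames [A, T, E]

{A, E, T}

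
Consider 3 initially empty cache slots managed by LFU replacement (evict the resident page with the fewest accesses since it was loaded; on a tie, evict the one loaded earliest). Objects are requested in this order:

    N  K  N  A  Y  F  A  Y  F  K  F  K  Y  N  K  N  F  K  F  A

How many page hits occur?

8

N -> miss, frames (N)
K -> miss, frames (N K)
N -> hit
A -> miss, frames (N K A)
Y -> miss, evict K, frames (N A Y)
F -> miss, evict A, frames (N Y F)
A -> miss, evict Y, frames (N F A)
Y -> miss, evict F, frames (N A Y)
F -> miss, evict A, frames (N Y F)
K -> miss, evict Y, frames (N F K)
F -> hit
K -> hit
Y -> miss, evict N, frames (F K Y)
N -> miss, evict Y, frames (F K N)
K -> hit
N -> hit
F -> hit
K -> hit
F -> hit
A -> miss, evict N, frames (F K A)
Hits: 8.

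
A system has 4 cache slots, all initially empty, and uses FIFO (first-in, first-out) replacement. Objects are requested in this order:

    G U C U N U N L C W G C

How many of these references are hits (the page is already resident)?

4

G → miss, frames (G)
U → miss, frames (G U)
C → miss, frames (G U C)
U → hit
N → miss, frames (G U C N)
U → hit
N → hit
L → miss, evict G, frames (U C N L)
C → hit
W → miss, evict U, frames (C N L W)
G → miss, evict C, frames (N L W G)
C → miss, evict N, frames (L W G C)
Hits: 4.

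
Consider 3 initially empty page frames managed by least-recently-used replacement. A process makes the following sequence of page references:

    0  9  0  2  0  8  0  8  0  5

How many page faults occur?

5

0: miss, frames (0)
9: miss, frames (0 9)
0: hit
2: miss, frames (9 0 2)
0: hit
8: miss, evict 9, frames (2 0 8)
0: hit
8: hit
0: hit
5: miss, evict 2, frames (8 0 5)
Page faults: 5.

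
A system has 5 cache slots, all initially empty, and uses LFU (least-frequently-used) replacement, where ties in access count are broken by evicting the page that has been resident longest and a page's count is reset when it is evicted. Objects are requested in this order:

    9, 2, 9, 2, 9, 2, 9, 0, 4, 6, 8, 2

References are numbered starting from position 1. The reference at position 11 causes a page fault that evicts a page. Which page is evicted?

0

pos 1: 9 -> miss, frames (9)
pos 2: 2 -> miss, frames (9 2)
pos 3: 9 -> hit
pos 4: 2 -> hit
pos 5: 9 -> hit
pos 6: 2 -> hit
pos 7: 9 -> hit
pos 8: 0 -> miss, frames (9 2 0)
pos 9: 4 -> miss, frames (9 2 0 4)
pos 10: 6 -> miss, frames (9 2 0 4 6)
pos 11: 8 -> miss, evict 0, frames (9 2 4 6 8)
At position 11, page 0 is evicted.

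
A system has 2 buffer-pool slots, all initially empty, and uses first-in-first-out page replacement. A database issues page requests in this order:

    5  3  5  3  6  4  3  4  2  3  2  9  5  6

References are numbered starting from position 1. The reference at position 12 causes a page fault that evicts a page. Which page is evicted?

pos 1: 5 -> fault, frames [5]
pos 2: 3 -> fault, frames [5, 3]
pos 3: 5 -> hit
pos 4: 3 -> hit
pos 5: 6 -> fault, evict 5, frames [3, 6]
pos 6: 4 -> fault, evict 3, frames [6, 4]
pos 7: 3 -> fault, evict 6, frames [4, 3]
pos 8: 4 -> hit
pos 9: 2 -> fault, evict 4, frames [3, 2]
pos 10: 3 -> hit
pos 11: 2 -> hit
pos 12: 9 -> fault, evict 3, frames [2, 9]
At position 12, page 3 is evicted.

3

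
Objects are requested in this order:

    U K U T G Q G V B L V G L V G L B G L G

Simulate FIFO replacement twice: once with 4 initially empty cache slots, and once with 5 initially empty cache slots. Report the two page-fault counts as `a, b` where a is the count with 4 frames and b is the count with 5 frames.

9, 8

4 frames: F F . F F F . F F F . F . . . . . . . . → 9 faults.
5 frames: F F . F F F . F F F . . . . . . . . . . → 8 faults.
8 < 9: adding a frame reduced faults, as is typical.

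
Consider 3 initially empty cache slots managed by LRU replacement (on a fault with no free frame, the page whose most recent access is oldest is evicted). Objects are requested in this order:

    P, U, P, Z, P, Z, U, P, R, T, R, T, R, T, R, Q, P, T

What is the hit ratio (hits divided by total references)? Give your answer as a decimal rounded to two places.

0.56

P: miss, frames {P}
U: miss, frames {P,U}
P: hit
Z: miss, frames {U,P,Z}
P: hit
Z: hit
U: hit
P: hit
R: miss, evict Z, frames {U,P,R}
T: miss, evict U, frames {P,R,T}
R: hit
T: hit
R: hit
T: hit
R: hit
Q: miss, evict P, frames {T,R,Q}
P: miss, evict T, frames {R,Q,P}
T: miss, evict R, frames {Q,P,T}
Hits: 10 of 18 references → 10/18 = 0.5556.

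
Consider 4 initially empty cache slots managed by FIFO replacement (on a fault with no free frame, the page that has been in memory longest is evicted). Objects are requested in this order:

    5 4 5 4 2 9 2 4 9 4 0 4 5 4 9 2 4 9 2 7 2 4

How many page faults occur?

10

5 → miss, frames [5]
4 → miss, frames [5, 4]
5 → hit
4 → hit
2 → miss, frames [5, 4, 2]
9 → miss, frames [5, 4, 2, 9]
2 → hit
4 → hit
9 → hit
4 → hit
0 → miss, evict 5, frames [4, 2, 9, 0]
4 → hit
5 → miss, evict 4, frames [2, 9, 0, 5]
4 → miss, evict 2, frames [9, 0, 5, 4]
9 → hit
2 → miss, evict 9, frames [0, 5, 4, 2]
4 → hit
9 → miss, evict 0, frames [5, 4, 2, 9]
2 → hit
7 → miss, evict 5, frames [4, 2, 9, 7]
2 → hit
4 → hit
Page faults: 10.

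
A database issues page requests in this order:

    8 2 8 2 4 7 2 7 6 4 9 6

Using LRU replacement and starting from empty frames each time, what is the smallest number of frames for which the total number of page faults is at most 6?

4

f=1: 12 faults
f=2: 9 faults
f=3: 7 faults
f=4: 6 faults
f=5: 6 faults
f=6: 6 faults
Smallest f with faults ≤ 6 is 4.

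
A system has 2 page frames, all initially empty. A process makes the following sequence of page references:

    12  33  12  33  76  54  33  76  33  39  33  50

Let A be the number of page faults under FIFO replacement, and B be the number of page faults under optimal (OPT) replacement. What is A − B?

2

Under FIFO: F F . . F F F F . F F F → 9 faults.
Under OPT: F F . . F F . F . F . F → 7 faults.
A − B = 9 − 7 = 2.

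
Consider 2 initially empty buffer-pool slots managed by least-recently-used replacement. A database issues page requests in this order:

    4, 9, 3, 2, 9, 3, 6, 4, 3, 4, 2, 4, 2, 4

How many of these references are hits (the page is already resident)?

4: miss, frames (4)
9: miss, frames (4 9)
3: miss, evict 4, frames (9 3)
2: miss, evict 9, frames (3 2)
9: miss, evict 3, frames (2 9)
3: miss, evict 2, frames (9 3)
6: miss, evict 9, frames (3 6)
4: miss, evict 3, frames (6 4)
3: miss, evict 6, frames (4 3)
4: hit
2: miss, evict 3, frames (4 2)
4: hit
2: hit
4: hit
Hits: 4.

4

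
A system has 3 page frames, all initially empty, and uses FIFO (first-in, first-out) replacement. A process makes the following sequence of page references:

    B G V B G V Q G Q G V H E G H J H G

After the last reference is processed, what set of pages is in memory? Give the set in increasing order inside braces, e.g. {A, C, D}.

B -> miss, frames (B)
G -> miss, frames (B G)
V -> miss, frames (B G V)
B -> hit
G -> hit
V -> hit
Q -> miss, evict B, frames (G V Q)
G -> hit
Q -> hit
G -> hit
V -> hit
H -> miss, evict G, frames (V Q H)
E -> miss, evict V, frames (Q H E)
G -> miss, evict Q, frames (H E G)
H -> hit
J -> miss, evict H, frames (E G J)
H -> miss, evict E, frames (G J H)
G -> hit

{G, H, J}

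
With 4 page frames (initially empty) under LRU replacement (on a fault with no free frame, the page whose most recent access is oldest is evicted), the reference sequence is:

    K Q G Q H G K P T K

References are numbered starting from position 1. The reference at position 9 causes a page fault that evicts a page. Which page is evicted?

pos 1: K → miss, frames (K)
pos 2: Q → miss, frames (K Q)
pos 3: G → miss, frames (K Q G)
pos 4: Q → hit
pos 5: H → miss, frames (K G Q H)
pos 6: G → hit
pos 7: K → hit
pos 8: P → miss, evict Q, frames (H G K P)
pos 9: T → miss, evict H, frames (G K P T)
At position 9, page H is evicted.

H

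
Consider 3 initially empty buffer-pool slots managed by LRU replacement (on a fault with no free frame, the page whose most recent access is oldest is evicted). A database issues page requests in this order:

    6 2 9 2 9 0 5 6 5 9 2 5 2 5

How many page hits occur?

6: fault, frames {6}
2: fault, frames {6,2}
9: fault, frames {6,2,9}
2: hit
9: hit
0: fault, evict 6, frames {2,9,0}
5: fault, evict 2, frames {9,0,5}
6: fault, evict 9, frames {0,5,6}
5: hit
9: fault, evict 0, frames {6,5,9}
2: fault, evict 6, frames {5,9,2}
5: hit
2: hit
5: hit
Hits: 6.

6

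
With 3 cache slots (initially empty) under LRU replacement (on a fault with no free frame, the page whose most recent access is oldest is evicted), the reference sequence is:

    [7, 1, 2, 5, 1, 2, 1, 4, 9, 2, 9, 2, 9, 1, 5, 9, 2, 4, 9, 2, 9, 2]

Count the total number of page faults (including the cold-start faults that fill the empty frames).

7 → miss, frames [7]
1 → miss, frames [7, 1]
2 → miss, frames [7, 1, 2]
5 → miss, evict 7, frames [1, 2, 5]
1 → hit
2 → hit
1 → hit
4 → miss, evict 5, frames [2, 1, 4]
9 → miss, evict 2, frames [1, 4, 9]
2 → miss, evict 1, frames [4, 9, 2]
9 → hit
2 → hit
9 → hit
1 → miss, evict 4, frames [2, 9, 1]
5 → miss, evict 2, frames [9, 1, 5]
9 → hit
2 → miss, evict 1, frames [5, 9, 2]
4 → miss, evict 5, frames [9, 2, 4]
9 → hit
2 → hit
9 → hit
2 → hit
Page faults: 11.

11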